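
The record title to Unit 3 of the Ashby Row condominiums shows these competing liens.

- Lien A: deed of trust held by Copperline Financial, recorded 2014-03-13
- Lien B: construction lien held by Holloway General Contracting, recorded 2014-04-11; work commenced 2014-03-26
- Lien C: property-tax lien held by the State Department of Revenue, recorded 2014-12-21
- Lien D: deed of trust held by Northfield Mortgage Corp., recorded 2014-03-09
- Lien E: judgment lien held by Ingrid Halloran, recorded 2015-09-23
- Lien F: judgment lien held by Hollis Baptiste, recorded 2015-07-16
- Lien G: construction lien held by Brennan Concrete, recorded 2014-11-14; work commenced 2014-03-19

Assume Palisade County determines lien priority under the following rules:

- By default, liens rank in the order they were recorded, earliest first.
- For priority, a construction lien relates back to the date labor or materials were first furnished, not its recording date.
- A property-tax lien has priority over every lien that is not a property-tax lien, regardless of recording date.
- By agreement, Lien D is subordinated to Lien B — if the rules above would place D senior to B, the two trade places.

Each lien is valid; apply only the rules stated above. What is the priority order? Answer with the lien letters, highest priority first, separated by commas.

First, effective dates: B relates back to 2014-03-26 (work commenced); G's effective date is 2014-03-19, when work began.
As a property-tax lien, C is senior to every other lien.
The other liens, earliest effective date first: D (2014-03-09), A (2014-03-13), G (2014-03-19), B (2014-03-26), F (2015-07-16), E (2015-09-23).
The subordination applies — D was senior to B — so D and B swap.

C, B, A, G, D, F, E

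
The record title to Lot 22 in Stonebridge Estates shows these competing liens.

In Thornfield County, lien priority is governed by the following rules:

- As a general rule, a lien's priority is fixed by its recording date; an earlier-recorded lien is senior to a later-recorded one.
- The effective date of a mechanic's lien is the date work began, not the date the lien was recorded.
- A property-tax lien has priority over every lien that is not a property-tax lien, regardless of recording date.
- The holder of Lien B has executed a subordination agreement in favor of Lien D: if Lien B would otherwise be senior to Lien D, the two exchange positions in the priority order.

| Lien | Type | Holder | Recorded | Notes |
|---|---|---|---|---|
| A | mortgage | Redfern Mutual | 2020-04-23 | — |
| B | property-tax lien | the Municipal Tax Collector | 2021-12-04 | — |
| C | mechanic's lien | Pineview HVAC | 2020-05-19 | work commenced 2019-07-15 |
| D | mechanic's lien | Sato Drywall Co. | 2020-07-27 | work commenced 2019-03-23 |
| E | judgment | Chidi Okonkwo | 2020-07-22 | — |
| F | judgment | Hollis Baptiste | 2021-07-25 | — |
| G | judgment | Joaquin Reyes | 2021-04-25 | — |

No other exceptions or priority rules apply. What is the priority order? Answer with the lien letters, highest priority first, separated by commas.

D, B, C, A, E, G, F

Effective dates: C's effective date is 2019-07-15, when work began; D relates back to 2019-03-23 (work commenced).
B, as a property-tax lien, has superpriority and ranks first.
Ordering the rest by effective date: D (2019-03-23), C (2019-07-15), A (2020-04-23), E (2020-07-22), G (2021-04-25), F (2021-07-25).
The subordination applies — B was senior to D — so B and D swap.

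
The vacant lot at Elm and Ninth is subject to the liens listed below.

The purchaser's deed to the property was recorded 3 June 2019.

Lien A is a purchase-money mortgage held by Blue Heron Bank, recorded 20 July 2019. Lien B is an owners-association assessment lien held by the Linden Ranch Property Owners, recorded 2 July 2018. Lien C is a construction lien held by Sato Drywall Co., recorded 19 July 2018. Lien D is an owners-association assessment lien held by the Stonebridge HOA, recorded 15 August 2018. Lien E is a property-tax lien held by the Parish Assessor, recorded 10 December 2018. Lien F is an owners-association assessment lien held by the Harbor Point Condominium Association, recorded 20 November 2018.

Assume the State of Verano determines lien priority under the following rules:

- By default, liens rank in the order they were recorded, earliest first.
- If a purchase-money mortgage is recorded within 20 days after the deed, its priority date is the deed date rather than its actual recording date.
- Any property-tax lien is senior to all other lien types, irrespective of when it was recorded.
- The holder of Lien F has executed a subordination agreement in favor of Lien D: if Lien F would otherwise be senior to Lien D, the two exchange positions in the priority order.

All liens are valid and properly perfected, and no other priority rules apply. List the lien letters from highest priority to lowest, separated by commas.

Effective dates: A was recorded 47 days after the deed, outside the 20-day window, so it keeps its recording date.
E is a property-tax lien, so it outranks all other liens regardless of date.
Remaining liens by effective date: B (2 July 2018), C (19 July 2018), D (15 August 2018), F (20 November 2018), A (20 July 2019).
Since F is not senior to D, the subordination leaves the order unchanged.

E, B, C, D, F, A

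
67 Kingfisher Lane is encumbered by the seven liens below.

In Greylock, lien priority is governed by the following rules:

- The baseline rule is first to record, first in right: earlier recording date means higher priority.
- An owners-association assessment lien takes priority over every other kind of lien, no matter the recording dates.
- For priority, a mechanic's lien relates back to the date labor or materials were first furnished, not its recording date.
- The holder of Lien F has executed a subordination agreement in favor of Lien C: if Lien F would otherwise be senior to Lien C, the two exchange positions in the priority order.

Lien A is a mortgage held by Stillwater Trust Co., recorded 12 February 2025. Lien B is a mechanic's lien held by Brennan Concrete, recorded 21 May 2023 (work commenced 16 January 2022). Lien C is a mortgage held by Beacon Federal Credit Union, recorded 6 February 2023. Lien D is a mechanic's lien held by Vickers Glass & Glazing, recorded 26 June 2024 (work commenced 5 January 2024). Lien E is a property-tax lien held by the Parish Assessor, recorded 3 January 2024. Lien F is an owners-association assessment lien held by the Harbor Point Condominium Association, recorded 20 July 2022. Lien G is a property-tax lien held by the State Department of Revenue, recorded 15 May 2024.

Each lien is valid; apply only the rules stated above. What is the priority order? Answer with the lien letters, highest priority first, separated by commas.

Effective dates: B's effective date is 16 January 2022, when work began; D's effective date is 5 January 2024, when work began.
F, as an owners-association assessment lien, has superpriority and ranks first.
Among the remaining liens, by effective date: B (16 January 2022), C (6 February 2023), E (3 January 2024), D (5 January 2024), G (15 May 2024), A (12 February 2025).
F is senior to C before the subordination, so the two trade places.

C, B, F, E, D, G, A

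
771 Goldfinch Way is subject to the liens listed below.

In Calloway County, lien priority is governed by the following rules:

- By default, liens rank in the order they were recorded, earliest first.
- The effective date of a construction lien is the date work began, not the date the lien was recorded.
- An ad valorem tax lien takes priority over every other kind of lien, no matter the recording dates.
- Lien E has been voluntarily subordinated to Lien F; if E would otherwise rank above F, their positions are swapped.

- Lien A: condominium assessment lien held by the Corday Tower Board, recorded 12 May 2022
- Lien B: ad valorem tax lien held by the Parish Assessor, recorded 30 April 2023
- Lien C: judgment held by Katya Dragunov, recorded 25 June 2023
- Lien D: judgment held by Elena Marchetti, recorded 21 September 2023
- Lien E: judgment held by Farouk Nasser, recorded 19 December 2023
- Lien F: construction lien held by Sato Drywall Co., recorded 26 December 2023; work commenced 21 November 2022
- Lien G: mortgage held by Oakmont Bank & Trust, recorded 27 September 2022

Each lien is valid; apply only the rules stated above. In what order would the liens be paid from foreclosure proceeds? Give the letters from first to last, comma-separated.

Adjusting effective dates: F is treated as recorded 21 November 2022, the work-commencement date.
B is an ad valorem tax lien, so it outranks all other liens regardless of date.
The other liens, earliest effective date first: A (12 May 2022), G (27 September 2022), F (21 November 2022), C (25 June 2023), D (21 September 2023), E (19 December 2023).
E is already junior to F, so the subordination agreement changes nothing.

B, A, G, F, C, D, E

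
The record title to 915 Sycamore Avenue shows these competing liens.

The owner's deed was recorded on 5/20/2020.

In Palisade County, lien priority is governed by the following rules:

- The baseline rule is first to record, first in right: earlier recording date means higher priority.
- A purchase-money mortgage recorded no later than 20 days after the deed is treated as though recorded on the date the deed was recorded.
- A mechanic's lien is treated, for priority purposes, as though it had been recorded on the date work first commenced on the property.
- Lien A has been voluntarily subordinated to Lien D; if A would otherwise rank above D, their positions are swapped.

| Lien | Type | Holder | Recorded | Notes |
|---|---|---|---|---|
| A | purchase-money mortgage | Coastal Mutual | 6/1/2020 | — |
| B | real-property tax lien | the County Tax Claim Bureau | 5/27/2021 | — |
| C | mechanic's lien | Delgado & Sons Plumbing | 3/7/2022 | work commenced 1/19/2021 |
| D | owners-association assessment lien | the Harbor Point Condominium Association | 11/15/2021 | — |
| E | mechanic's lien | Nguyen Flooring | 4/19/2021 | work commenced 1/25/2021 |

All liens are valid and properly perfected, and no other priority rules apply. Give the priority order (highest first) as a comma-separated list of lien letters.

D, C, E, B, A

Effective dates: A was recorded within the 20-day window, so its effective date is the deed date 5/20/2020; C is treated as recorded 1/19/2021, the work-commencement date; E's effective date is 1/25/2021, when work began.
By effective date: A (5/20/2020), C (1/19/2021), E (1/25/2021), B (5/27/2021), D (11/15/2021).
The subordination applies — A was senior to D — so A and D swap.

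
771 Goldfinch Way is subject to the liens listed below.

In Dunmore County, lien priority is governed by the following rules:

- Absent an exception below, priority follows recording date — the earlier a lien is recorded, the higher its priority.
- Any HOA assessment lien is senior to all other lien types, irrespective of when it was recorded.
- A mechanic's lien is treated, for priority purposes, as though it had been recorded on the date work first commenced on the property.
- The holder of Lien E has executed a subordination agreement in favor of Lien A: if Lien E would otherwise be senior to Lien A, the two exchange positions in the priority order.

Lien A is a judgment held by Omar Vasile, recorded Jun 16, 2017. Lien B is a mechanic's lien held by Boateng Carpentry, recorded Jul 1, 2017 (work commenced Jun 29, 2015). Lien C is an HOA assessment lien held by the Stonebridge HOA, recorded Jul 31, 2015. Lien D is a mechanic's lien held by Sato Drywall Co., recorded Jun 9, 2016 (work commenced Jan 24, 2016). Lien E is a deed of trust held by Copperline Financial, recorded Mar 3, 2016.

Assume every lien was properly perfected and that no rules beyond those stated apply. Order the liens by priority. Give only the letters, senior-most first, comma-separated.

C, B, D, A, E

First, effective dates: B is treated as recorded Jun 29, 2015, the work-commencement date; D relates back to Jan 24, 2016 (work commenced).
C is an HOA assessment lien, so it outranks all other liens regardless of date.
Remaining liens by effective date: B (Jun 29, 2015), D (Jan 24, 2016), E (Mar 3, 2016), A (Jun 16, 2017).
The subordination applies — E was senior to A — so E and A swap.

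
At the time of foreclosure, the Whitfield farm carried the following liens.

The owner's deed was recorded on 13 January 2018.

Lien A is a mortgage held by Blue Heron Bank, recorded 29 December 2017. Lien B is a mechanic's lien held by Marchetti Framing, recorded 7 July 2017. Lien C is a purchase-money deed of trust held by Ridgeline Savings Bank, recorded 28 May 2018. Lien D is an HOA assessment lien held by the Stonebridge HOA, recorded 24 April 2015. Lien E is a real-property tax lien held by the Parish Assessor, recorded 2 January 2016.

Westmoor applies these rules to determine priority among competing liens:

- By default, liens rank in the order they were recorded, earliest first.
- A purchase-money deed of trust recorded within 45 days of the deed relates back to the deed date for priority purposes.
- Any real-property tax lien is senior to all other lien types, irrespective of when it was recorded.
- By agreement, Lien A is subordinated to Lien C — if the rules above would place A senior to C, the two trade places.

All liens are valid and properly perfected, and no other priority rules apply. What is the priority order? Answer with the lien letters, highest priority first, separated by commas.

E, D, B, C, A

First, effective dates: C was recorded 135 days after the deed, outside the 45-day window, so it keeps its recording date.
E, as a real-property tax lien, has superpriority and ranks first.
Remaining liens by effective date: D (24 April 2015), B (7 July 2017), A (29 December 2017), C (28 May 2018).
A is senior to C before the subordination, so the two trade places.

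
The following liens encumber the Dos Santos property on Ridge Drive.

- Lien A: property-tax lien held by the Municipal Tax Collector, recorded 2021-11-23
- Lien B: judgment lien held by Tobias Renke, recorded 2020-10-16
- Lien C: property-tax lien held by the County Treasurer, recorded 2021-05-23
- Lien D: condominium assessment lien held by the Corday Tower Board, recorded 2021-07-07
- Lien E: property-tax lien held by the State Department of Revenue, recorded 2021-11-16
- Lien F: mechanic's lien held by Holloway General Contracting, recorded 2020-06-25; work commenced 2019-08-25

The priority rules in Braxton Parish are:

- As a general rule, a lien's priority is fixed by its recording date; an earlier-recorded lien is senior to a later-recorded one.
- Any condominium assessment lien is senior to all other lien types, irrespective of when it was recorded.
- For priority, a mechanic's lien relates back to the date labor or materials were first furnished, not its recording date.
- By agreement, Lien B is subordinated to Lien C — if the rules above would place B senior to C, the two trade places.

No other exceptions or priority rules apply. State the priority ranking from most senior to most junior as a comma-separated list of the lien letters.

Effective dates after the stated exceptions: F's effective date is 2019-08-25, when work began.
D is a condominium assessment lien, so it outranks all other liens regardless of date.
The other liens, earliest effective date first: F (2019-08-25), B (2020-10-16), C (2021-05-23), E (2021-11-16), A (2021-11-23).
Because B would otherwise rank above C, the subordination swaps them.

D, F, C, B, E, A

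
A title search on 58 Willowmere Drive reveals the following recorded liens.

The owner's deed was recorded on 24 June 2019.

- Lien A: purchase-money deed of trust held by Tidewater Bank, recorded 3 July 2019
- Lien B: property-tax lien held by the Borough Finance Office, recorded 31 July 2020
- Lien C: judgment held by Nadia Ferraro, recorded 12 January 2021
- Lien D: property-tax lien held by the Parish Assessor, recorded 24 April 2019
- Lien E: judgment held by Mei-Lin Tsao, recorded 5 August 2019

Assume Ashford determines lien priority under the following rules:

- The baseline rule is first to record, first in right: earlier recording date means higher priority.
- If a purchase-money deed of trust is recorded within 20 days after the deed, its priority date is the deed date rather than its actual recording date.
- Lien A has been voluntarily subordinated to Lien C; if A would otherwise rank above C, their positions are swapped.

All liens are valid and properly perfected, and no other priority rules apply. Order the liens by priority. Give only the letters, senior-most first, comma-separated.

Effective dates after the stated exceptions: A was recorded within the 20-day window, so its effective date is the deed date 24 June 2019.
By effective date, earliest first: D (24 April 2019), A (24 June 2019), E (5 August 2019), B (31 July 2020), C (12 January 2021).
A would otherwise be senior to C, so under the subordination agreement A and C exchange positions.

D, C, E, B, A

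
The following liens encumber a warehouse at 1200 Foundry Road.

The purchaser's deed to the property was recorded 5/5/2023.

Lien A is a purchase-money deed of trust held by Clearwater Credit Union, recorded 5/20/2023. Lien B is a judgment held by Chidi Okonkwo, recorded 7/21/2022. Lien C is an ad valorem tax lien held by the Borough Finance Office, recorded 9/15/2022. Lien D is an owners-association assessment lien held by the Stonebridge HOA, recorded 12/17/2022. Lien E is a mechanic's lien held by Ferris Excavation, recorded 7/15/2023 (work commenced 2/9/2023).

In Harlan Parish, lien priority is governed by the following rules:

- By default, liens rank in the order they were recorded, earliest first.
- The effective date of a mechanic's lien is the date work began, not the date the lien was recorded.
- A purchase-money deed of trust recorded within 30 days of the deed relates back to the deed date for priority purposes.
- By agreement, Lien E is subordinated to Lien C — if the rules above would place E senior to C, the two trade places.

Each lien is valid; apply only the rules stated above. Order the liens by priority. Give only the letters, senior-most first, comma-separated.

B, C, D, E, A

Effective dates: A relates back to the deed date 5/5/2023; E relates back to 2/9/2023 (work commenced).
By effective date, earliest first: B (7/21/2022), C (9/15/2022), D (12/17/2022), E (2/9/2023), A (5/5/2023).
E already ranks below C; the subordination has no effect.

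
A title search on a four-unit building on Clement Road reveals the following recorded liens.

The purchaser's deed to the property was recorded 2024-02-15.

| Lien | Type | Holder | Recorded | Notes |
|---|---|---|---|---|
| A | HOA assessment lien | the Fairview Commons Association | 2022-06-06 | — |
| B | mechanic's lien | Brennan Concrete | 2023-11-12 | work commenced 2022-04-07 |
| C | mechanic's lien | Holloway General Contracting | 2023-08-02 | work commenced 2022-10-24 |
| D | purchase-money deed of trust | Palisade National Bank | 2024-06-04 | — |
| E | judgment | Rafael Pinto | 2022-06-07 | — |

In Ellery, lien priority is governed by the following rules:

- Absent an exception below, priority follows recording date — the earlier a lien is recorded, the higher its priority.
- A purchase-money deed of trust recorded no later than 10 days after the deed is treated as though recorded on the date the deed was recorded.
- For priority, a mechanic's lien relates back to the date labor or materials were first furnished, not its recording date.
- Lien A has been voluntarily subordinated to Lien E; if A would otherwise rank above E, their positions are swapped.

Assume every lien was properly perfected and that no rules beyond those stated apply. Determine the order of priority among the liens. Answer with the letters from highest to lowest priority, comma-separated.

Effective dates after the stated exceptions: B's effective date is 2022-04-07, when work began; C is treated as recorded 2022-10-24, the work-commencement date; D was recorded 110 days after the deed, outside the 10-day window, so it keeps its recording date.
By effective date, earliest first: B (2022-04-07), A (2022-06-06), E (2022-06-07), C (2022-10-24), D (2024-06-04).
The subordination applies — A was senior to E — so A and E swap.

B, E, A, C, D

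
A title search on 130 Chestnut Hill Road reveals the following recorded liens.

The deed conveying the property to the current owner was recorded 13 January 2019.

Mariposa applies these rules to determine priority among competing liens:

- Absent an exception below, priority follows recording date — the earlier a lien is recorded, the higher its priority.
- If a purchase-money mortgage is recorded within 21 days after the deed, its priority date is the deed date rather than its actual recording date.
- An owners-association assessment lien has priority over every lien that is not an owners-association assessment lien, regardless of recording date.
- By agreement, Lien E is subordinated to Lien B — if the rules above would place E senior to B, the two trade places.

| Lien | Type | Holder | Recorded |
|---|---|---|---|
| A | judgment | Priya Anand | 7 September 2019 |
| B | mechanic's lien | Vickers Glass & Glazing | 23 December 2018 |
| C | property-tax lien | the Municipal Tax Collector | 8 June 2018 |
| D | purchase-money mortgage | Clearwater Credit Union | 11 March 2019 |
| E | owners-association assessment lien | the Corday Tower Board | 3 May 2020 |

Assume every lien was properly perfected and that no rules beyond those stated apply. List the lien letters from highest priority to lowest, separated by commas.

B, C, E, D, A

Effective dates after the stated exceptions: D was recorded 57 days after the deed — beyond 21 days — so no relation-back applies.
As an owners-association assessment lien, E is senior to every other lien.
Remaining liens by effective date: C (8 June 2018), B (23 December 2018), D (11 March 2019), A (7 September 2019).
E would otherwise be senior to B, so under the subordination agreement E and B exchange positions.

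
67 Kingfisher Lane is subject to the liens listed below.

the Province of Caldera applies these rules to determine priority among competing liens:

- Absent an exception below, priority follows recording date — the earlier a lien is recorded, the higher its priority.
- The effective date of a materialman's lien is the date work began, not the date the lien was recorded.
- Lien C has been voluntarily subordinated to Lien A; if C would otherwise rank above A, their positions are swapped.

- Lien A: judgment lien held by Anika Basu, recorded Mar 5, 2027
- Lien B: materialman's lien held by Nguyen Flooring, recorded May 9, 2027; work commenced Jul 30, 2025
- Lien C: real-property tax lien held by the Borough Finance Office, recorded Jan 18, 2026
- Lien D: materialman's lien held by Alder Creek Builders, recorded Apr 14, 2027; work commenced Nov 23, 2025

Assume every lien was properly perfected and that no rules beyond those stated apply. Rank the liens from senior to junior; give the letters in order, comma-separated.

B, D, A, C

Effective dates after the stated exceptions: B relates back to Jul 30, 2025 (work commenced); D relates back to Nov 23, 2025 (work commenced).
By effective date, earliest first: B (Jul 30, 2025), D (Nov 23, 2025), C (Jan 18, 2026), A (Mar 5, 2027).
Because C would otherwise rank above A, the subordination swaps them.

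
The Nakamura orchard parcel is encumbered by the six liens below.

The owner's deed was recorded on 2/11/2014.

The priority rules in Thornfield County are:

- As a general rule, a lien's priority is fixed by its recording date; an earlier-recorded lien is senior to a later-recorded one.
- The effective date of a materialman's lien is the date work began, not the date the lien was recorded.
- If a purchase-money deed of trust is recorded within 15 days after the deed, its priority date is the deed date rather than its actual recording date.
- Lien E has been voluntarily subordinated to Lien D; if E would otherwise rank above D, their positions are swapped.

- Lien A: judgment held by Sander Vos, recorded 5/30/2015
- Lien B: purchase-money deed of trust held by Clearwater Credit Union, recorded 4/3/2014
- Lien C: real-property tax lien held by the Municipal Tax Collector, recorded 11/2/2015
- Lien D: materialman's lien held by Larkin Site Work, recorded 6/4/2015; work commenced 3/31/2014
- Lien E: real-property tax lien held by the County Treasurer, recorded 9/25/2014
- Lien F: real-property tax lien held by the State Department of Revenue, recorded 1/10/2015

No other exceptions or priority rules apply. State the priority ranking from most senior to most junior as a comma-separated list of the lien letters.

First, effective dates: B was recorded 51 days after the deed — beyond 15 days — so no relation-back applies; D is treated as recorded 3/31/2014, the work-commencement date.
Ordering by effective date: D (3/31/2014), B (4/3/2014), E (9/25/2014), F (1/10/2015), A (5/30/2015), C (11/2/2015).
E already ranks below D; the subordination has no effect.

D, B, E, F, A, C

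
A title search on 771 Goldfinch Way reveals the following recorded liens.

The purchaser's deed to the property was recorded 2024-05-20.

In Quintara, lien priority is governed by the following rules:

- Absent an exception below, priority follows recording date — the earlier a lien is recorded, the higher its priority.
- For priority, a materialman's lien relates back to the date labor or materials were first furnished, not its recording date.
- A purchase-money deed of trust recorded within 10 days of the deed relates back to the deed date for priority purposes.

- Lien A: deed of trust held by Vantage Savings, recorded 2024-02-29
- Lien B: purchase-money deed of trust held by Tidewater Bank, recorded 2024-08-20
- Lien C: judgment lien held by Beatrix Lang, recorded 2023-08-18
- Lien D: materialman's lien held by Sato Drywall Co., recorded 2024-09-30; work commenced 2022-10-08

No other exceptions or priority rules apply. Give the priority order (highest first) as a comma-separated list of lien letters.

D, C, A, B

Effective dates after the stated exceptions: B was recorded 92 days after the deed, outside the 10-day window, so it keeps its recording date; D is treated as recorded 2022-10-08, the work-commencement date.
By effective date: D (2022-10-08), C (2023-08-18), A (2024-02-29), B (2024-08-20).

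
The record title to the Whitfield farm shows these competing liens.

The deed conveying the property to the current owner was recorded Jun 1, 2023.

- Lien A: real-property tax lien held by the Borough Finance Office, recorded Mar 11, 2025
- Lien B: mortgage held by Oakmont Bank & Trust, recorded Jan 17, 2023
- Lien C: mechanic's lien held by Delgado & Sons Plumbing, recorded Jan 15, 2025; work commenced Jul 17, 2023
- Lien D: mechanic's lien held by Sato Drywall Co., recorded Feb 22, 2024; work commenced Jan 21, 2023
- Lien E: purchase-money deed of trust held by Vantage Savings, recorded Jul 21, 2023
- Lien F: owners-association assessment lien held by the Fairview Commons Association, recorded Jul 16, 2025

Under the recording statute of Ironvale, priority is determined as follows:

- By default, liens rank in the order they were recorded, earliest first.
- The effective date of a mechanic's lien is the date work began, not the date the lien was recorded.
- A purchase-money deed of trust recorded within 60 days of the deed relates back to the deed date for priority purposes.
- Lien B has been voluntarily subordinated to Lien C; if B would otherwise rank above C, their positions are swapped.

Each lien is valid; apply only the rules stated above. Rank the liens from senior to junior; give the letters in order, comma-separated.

C, D, E, B, A, F

Effective dates: C relates back to Jul 17, 2023 (work commenced); D is treated as recorded Jan 21, 2023, the work-commencement date; E was recorded within the 60-day window, so its effective date is the deed date Jun 1, 2023.
Ordering by effective date: B (Jan 17, 2023), D (Jan 21, 2023), E (Jun 1, 2023), C (Jul 17, 2023), A (Mar 11, 2025), F (Jul 16, 2025).
B would otherwise be senior to C, so under the subordination agreement B and C exchange positions.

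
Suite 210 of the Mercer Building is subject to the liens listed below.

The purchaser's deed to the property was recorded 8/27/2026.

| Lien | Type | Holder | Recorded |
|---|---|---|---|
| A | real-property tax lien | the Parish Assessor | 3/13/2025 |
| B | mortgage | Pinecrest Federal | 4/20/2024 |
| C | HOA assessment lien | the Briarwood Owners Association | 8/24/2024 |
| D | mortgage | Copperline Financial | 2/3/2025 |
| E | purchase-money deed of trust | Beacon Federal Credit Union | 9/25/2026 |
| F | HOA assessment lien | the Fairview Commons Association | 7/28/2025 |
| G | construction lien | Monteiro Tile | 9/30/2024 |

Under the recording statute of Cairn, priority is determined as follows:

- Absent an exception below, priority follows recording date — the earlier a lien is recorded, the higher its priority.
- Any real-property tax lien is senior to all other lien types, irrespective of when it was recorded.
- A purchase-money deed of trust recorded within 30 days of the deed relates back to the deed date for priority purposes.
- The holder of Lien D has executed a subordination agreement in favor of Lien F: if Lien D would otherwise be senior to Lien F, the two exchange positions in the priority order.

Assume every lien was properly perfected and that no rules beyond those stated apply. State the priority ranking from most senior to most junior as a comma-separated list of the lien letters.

Adjusting effective dates: E relates back to the deed date 8/27/2026.
A is a real-property tax lien and takes priority over every other lien.
The other liens, earliest effective date first: B (4/20/2024), C (8/24/2024), G (9/30/2024), D (2/3/2025), F (7/28/2025), E (8/27/2026).
Because D would otherwise rank above F, the subordination swaps them.

A, B, C, G, F, D, E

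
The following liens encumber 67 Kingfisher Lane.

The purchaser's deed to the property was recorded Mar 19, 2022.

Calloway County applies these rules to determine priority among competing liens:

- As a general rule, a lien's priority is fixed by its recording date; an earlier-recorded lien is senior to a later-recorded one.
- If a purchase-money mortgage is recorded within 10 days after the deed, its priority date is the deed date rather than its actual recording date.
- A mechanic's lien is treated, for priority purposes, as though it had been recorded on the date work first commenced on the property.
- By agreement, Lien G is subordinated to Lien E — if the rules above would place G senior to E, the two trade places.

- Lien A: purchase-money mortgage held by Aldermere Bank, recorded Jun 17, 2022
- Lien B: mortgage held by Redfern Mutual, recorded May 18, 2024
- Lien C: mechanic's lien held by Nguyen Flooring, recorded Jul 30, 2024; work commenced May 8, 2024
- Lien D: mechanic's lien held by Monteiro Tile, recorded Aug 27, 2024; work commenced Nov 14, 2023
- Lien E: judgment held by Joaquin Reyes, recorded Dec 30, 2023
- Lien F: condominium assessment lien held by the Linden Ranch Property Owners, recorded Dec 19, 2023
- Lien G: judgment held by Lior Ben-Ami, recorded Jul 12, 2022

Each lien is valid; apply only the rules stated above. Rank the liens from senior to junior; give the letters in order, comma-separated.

A, E, D, F, G, C, B

Effective dates: A was recorded 90 days after the deed — beyond 10 days — so no relation-back applies; C is treated as recorded May 8, 2024, the work-commencement date; D relates back to Nov 14, 2023 (work commenced).
Ordering by effective date: A (Jun 17, 2022), G (Jul 12, 2022), D (Nov 14, 2023), F (Dec 19, 2023), E (Dec 30, 2023), C (May 8, 2024), B (May 18, 2024).
The subordination applies — G was senior to E — so G and E swap.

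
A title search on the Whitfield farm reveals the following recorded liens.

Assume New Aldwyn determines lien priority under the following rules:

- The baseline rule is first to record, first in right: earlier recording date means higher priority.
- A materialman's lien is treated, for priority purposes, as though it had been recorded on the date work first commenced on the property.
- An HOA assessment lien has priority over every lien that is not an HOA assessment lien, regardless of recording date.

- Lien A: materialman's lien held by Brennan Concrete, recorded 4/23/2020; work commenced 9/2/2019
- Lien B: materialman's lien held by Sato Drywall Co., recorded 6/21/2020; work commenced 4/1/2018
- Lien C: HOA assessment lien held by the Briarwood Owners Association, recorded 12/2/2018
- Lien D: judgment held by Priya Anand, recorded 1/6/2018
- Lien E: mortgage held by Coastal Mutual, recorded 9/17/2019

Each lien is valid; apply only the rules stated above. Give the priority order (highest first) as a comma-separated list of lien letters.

C, D, B, A, E

Effective dates: A relates back to 9/2/2019 (work commenced); B relates back to 4/1/2018 (work commenced).
As an HOA assessment lien, C is senior to every other lien.
Ordering the rest by effective date: D (1/6/2018), B (4/1/2018), A (9/2/2019), E (9/17/2019).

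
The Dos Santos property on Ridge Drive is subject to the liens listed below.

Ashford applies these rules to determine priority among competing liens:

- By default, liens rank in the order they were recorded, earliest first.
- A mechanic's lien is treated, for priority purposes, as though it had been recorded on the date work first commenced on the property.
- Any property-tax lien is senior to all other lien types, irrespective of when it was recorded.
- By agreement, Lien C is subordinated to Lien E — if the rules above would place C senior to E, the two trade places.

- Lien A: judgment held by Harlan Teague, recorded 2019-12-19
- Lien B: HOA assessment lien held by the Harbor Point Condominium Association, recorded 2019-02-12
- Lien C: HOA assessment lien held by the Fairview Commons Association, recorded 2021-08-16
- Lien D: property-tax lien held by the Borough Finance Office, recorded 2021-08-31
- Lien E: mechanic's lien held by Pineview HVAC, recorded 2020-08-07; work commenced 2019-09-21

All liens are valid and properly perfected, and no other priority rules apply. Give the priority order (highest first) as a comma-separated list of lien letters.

Adjusting effective dates: E's effective date is 2019-09-21, when work began.
D is a property-tax lien and takes priority over every other lien.
Ordering the rest by effective date: B (2019-02-12), E (2019-09-21), A (2019-12-19), C (2021-08-16).
C already ranks below E; the subordination has no effect.

D, B, E, A, C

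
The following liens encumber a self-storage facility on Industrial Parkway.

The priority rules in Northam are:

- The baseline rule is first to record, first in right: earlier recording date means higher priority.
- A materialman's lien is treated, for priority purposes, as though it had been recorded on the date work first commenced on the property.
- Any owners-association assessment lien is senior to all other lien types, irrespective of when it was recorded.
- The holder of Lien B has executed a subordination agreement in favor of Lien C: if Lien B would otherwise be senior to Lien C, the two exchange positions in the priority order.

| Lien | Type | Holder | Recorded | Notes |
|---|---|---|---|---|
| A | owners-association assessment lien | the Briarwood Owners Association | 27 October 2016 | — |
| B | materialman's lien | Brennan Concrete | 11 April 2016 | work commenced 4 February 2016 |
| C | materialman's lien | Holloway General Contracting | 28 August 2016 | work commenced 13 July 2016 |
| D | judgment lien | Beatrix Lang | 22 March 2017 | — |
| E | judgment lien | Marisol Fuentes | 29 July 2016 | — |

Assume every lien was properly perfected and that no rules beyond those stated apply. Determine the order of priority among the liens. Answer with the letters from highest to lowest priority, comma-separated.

A, C, B, E, D

Adjusting effective dates: B relates back to 4 February 2016 (work commenced); C's effective date is 13 July 2016, when work began.
A is an owners-association assessment lien, so it outranks all other liens regardless of date.
Among the remaining liens, by effective date: B (4 February 2016), C (13 July 2016), E (29 July 2016), D (22 March 2017).
B would otherwise be senior to C, so under the subordination agreement B and C exchange positions.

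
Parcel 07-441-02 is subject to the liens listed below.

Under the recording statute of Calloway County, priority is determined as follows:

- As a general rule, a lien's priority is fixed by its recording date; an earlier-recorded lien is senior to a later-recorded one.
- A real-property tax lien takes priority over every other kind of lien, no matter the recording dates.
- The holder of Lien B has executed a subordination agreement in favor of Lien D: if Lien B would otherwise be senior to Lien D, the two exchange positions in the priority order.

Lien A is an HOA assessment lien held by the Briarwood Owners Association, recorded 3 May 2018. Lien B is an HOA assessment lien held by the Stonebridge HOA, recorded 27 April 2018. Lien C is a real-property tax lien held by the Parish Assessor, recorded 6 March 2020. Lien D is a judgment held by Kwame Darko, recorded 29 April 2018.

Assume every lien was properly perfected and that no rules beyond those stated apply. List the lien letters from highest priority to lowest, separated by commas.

C is a real-property tax lien and takes priority over every other lien.
The other liens, earliest effective date first: B (27 April 2018), D (29 April 2018), A (3 May 2018).
B is senior to D before the subordination, so the two trade places.

C, D, B, A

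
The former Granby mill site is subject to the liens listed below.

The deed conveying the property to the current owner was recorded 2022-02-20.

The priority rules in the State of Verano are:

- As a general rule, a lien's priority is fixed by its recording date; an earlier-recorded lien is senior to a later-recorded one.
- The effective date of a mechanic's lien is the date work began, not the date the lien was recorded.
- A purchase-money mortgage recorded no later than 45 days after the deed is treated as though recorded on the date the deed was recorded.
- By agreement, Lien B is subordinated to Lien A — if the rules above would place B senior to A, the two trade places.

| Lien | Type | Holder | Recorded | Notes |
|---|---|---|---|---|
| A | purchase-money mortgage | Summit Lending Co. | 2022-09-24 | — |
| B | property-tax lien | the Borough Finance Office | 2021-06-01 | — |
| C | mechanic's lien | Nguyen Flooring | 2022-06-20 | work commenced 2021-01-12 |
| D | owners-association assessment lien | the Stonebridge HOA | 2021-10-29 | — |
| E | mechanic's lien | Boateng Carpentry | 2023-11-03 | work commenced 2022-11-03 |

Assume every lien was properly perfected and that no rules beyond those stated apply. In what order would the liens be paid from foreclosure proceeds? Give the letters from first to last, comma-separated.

First, effective dates: A was recorded 216 days after the deed, outside the 45-day window, so it keeps its recording date; C relates back to 2021-01-12 (work commenced); E relates back to 2022-11-03 (work commenced).
Sorted by effective date: C (2021-01-12), B (2021-06-01), D (2021-10-29), A (2022-09-24), E (2022-11-03).
B would otherwise be senior to A, so under the subordination agreement B and A exchange positions.

C, A, D, B, E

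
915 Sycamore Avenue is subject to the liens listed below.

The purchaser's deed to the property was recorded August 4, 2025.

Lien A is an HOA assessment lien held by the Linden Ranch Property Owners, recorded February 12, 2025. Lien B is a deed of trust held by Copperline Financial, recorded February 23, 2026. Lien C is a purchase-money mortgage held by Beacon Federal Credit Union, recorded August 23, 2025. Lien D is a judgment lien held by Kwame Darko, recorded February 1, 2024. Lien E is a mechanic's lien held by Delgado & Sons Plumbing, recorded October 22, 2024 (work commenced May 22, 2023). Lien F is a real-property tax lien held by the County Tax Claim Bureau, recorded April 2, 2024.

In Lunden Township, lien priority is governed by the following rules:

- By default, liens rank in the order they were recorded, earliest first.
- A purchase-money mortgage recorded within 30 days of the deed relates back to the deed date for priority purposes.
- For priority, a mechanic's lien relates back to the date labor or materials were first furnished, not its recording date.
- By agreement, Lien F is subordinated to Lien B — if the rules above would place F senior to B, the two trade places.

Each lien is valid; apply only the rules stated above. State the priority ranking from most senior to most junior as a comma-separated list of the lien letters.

Adjusting effective dates: C was recorded within the 30-day window, so its effective date is the deed date August 4, 2025; E's effective date is May 22, 2023, when work began.
By effective date: E (May 22, 2023), D (February 1, 2024), F (April 2, 2024), A (February 12, 2025), C (August 4, 2025), B (February 23, 2026).
F is senior to B before the subordination, so the two trade places.

E, D, B, A, C, F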